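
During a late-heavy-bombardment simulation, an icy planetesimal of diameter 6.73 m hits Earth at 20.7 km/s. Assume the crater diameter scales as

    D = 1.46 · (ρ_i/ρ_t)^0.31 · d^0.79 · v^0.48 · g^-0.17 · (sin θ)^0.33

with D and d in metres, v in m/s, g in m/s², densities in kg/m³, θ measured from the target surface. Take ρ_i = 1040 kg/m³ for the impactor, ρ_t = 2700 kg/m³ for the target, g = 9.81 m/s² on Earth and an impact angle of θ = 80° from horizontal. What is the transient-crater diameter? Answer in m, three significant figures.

D ≈ 390 m

In SI units: v = 20700 m/s.
(ρ_i/ρ_t)^0.31 = (1040/2700)^0.31 = 0.7440
d^0.79 = 6.73^0.79 = 4.510
v^0.48 = 20700^0.48 = 117.9
g^-0.17 = 9.81^-0.17 = 0.6783
(sin 80°)^0.33 = 0.9848^0.33 = 0.9950
D = 1.46 × 0.7440 × 4.510 × 117.9 × 0.6783 × 0.9950 = 389.8 m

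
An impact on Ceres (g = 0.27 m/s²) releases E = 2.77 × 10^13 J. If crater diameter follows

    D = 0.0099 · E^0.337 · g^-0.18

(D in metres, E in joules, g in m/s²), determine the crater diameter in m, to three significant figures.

D ≈ 425 m

E^0.337 = (2.77 × 10^13)^0.337 = 3.389 × 10^4
g^-0.18 = 0.27^-0.18 = 1.266
D = 0.0099 × 3.389 × 10^4 × 1.266 = 424.8 m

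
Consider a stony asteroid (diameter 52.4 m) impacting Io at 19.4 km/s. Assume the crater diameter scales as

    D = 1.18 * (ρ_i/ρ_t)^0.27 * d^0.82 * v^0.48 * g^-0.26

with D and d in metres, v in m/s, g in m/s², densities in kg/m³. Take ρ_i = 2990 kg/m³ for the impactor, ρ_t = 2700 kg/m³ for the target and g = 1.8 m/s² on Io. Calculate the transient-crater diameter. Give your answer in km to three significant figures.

D ≈ 3.06 km

In SI units: v = 19400 m/s.
(ρ_i/ρ_t)^0.27 = (2990/2700)^0.27 = 1.028
d^0.82 = 52.4^0.82 = 25.70
v^0.48 = 19400^0.48 = 114.3
g^-0.26 = 1.8^-0.26 = 0.8583
D = 1.18 × 1.028 × 25.70 × 114.3 × 0.8583 = 3058 m
   = 3.058 km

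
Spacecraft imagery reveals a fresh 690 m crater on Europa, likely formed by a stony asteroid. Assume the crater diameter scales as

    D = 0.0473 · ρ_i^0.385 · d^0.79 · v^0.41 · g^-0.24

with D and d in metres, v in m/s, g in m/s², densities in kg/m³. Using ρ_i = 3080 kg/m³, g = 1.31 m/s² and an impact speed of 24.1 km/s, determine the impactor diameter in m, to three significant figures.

d ≈ 21.5 m

Rearranging for d: d = [D / (0.0473 · 3080^0.385 · 24100^0.41 · 1.31^-0.24)]^(1/0.79).
3080^0.385 = 22.03
24100^0.41 = 62.61
1.31^-0.24 = 0.9372
Denominator = 0.0473 × 22.03 × 62.61 × 0.9372 = 61.14
D / 61.14 = 690 / 61.14 = 11.29
d = 11.29^(1/0.79) = 11.29^1.2658 = 21.50 m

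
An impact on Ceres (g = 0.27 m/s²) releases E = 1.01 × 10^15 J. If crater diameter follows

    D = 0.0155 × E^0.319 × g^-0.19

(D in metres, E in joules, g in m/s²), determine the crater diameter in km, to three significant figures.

D ≈ 1.22 km

E^0.319 = (1.01 × 10^15)^0.319 = 6.115 × 10^4
g^-0.19 = 0.27^-0.19 = 1.282
D = 0.0155 × 6.115 × 10^4 × 1.282 = 1215 m
   = 1.215 km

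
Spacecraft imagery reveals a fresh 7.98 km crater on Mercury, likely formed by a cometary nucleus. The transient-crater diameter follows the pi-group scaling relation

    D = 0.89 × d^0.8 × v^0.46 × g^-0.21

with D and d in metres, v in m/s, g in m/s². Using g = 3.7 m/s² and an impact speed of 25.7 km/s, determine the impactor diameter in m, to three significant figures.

Rearranging for d: d = [D / (0.89 · 25700^0.46 · 3.7^-0.21)]^(1/0.8).
D = 7980 m.
25700^0.46 = 106.8
3.7^-0.21 = 0.7598
Denominator = 0.89 × 106.8 × 0.7598 = 72.22
D / 72.22 = 7980 / 72.22 = 110.5
d = 110.5^(1/0.8) = 110.5^1.25 = 358.3 m

d ≈ 358 m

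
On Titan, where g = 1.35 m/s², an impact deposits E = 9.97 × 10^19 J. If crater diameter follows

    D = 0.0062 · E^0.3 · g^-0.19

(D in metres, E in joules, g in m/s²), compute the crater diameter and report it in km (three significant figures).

D ≈ 5.85 km

E^0.3 = (9.97 × 10^19)^0.3 = 9.991 × 10^5
g^-0.19 = 1.35^-0.19 = 0.9446
D = 0.0062 × 9.991 × 10^5 × 0.9446 = 5851 m
   = 5.851 km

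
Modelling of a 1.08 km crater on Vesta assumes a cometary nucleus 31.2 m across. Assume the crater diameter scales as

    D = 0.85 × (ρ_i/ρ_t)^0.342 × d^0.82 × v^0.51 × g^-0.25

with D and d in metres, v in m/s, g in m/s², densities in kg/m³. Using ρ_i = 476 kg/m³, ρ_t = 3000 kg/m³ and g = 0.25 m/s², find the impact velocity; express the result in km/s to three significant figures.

v ≈ 8.41 km/s

Rearranging for v: v = [D / (0.85 · (476/3000)^0.342 · 31.2^0.82 · 0.25^-0.25)]^(1/0.51).
D = 1080 m.
(476/3000)^0.342 = 0.5328
31.2^0.82 = 16.80
0.25^-0.25 = 1.414
Denominator = 0.85 × 0.5328 × 16.80 × 1.414 = 10.76
D / 10.76 = 1080 / 10.76 = 100.4
v = 100.4^(1/0.51) = 100.4^1.9608 = 8414 m/s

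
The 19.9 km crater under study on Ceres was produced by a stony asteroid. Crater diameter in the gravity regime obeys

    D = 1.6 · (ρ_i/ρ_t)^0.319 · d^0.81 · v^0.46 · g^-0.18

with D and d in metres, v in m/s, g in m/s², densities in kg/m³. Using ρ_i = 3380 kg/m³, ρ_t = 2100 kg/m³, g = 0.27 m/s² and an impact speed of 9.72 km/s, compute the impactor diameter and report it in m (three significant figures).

Rearranging for d: d = [D / (1.6 · (3380/2100)^0.319 · 9720^0.46 · 0.27^-0.18)]^(1/0.81).
D = 19900 m.
(3380/2100)^0.319 = 1.164
9720^0.46 = 68.29
0.27^-0.18 = 1.266
Denominator = 1.6 × 1.164 × 68.29 × 1.266 = 161.0
D / 161.0 = 19900 / 161.0 = 123.6
d = 123.6^(1/0.81) = 123.6^1.2346 = 382.7 m

d ≈ 383 m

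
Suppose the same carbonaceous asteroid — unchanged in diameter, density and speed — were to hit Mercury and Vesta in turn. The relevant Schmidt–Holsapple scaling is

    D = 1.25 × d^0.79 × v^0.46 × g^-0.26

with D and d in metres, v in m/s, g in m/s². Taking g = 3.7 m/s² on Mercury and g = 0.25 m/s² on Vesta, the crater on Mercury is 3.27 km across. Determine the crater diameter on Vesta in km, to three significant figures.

D ≈ 6.59 km

All impactor-dependent factors cancel in the ratio, leaving D_Vesta/D_Mercury = (g_Vesta/g_Mercury)^-0.26.
(0.25/3.7)^-0.26 = 0.06757^-0.26 = 2.015
D_Vesta = 2.015 × 3.27 km = 6.59 km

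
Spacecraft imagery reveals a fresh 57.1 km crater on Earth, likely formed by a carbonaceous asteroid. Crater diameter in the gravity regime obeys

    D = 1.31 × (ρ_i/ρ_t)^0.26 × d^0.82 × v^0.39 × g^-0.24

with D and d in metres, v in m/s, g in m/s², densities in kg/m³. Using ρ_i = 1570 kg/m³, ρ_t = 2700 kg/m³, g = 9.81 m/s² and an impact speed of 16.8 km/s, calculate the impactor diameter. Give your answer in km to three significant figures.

Rearranging for d: d = [D / (1.31 · (1570/2700)^0.26 · 16800^0.39 · 9.81^-0.24)]^(1/0.82).
D = 57100 m.
(1570/2700)^0.26 = 0.8685
16800^0.39 = 44.45
9.81^-0.24 = 0.5781
Denominator = 1.31 × 0.8685 × 44.45 × 0.5781 = 29.24
D / 29.24 = 57100 / 29.24 = 1953
d = 1953^(1/0.82) = 1953^1.2195 = 10304 m

d ≈ 10.3 km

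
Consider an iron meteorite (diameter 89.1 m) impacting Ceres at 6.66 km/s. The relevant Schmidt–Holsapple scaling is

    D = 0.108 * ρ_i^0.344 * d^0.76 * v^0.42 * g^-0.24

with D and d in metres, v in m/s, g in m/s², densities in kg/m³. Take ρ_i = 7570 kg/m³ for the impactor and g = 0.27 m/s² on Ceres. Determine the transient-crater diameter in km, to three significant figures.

D ≈ 3.91 km

In SI units: v = 6660 m/s.
ρ_i^0.344 = 7570^0.344 = 21.60
d^0.76 = 89.1^0.76 = 30.33
v^0.42 = 6660^0.42 = 40.35
g^-0.24 = 0.27^-0.24 = 1.369
D = 0.108 × 21.60 × 30.33 × 40.35 × 1.369 = 3908 m
   = 3.908 km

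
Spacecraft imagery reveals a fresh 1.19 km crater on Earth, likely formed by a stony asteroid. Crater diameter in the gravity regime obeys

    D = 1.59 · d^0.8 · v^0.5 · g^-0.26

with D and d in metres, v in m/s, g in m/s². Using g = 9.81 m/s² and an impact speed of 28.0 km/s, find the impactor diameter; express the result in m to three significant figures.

d ≈ 13.7 m

Rearranging for d: d = [D / (1.59 · 28000^0.5 · 9.81^-0.26)]^(1/0.8).
D = 1190 m.
28000^0.5 = 167.3
9.81^-0.26 = 0.5523
Denominator = 1.59 × 167.3 × 0.5523 = 146.9
D / 146.9 = 1190 / 146.9 = 8.101
d = 8.101^(1/0.8) = 8.101^1.25 = 13.67 m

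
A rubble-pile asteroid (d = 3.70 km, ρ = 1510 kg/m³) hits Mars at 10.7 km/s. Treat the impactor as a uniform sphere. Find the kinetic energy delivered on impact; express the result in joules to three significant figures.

E ≈ 2.29 × 10^21 J

d = 3700 m; v = 10700 m/s.
Mass m = (π/6) ρ d³ = (π/6) × 1510 × (3700)³ = 4.005 × 10^13 kg
E = ½ m v² = 0.5 × 4.005 × 10^13 × (10700)² = 2.293 × 10^21 J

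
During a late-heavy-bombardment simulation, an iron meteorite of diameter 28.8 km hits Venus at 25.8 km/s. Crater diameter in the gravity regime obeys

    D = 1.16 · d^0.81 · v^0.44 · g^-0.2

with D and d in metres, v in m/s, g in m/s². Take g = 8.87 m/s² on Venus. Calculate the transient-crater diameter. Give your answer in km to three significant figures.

D ≈ 268 km

In SI units: d = 28800 m, v = 25800 m/s.
d^0.81 = 28800^0.81 = 4094
v^0.44 = 25800^0.44 = 87.32
g^-0.2 = 8.87^-0.2 = 0.6463
D = 1.16 × 4094 × 87.32 × 0.6463 = 2.680 × 10^5 m
   = 268.0 km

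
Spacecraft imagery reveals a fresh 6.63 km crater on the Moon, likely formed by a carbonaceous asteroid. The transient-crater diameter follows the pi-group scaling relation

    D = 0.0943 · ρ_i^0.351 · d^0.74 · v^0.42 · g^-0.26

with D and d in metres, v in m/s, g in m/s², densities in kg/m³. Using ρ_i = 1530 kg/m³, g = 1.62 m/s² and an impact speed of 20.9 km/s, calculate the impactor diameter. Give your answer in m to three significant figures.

d ≈ 458 m

Rearranging for d: d = [D / (0.0943 · 1530^0.351 · 20900^0.42 · 1.62^-0.26)]^(1/0.74).
D = 6630 m.
1530^0.351 = 13.12
20900^0.42 = 65.23
1.62^-0.26 = 0.8821
Denominator = 0.0943 × 13.12 × 65.23 × 0.8821 = 71.19
D / 71.19 = 6630 / 71.19 = 93.13
d = 93.13^(1/0.74) = 93.13^1.3514 = 458.2 m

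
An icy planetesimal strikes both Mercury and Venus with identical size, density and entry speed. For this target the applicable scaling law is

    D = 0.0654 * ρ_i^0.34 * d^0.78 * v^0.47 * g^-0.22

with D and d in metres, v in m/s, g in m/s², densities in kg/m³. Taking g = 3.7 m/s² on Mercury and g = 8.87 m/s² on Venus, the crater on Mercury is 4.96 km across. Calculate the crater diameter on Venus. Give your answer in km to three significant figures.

D ≈ 4.09 km

All impactor-dependent factors cancel in the ratio, leaving D_Venus/D_Mercury = (g_Venus/g_Mercury)^-0.22.
(8.87/3.7)^-0.22 = 2.397^-0.22 = 0.8250
D_Venus = 0.8250 × 4.96 km = 4.09 km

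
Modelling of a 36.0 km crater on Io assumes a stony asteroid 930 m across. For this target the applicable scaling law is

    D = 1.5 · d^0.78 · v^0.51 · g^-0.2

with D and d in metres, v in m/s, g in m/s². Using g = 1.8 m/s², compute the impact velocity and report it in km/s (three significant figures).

Rearranging for v: v = [D / (1.5 · 930^0.78 · 1.8^-0.2)]^(1/0.51).
D = 36000 m.
930^0.78 = 206.7
1.8^-0.2 = 0.8891
Denominator = 1.5 × 206.7 × 0.8891 = 275.7
D / 275.7 = 36000 / 275.7 = 130.6
v = 130.6^(1/0.51) = 130.6^1.9608 = 14091 m/s

v ≈ 14.1 km/s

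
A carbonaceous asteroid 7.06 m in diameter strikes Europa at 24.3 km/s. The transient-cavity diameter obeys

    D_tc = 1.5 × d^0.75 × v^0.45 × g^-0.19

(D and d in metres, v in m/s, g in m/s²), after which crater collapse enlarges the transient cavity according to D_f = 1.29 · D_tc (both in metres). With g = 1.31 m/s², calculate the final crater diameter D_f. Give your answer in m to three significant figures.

D_f ≈ 749 m

v = 24300 m/s.
d^0.75 = 7.06^0.75 = 4.331
v^0.45 = 24300^0.45 = 94.09
g^-0.19 = 1.31^-0.19 = 0.9500
D_tc = 1.5 × 4.331 × 94.09 × 0.9500 = 580.7 m
D_f = 1.29 × 580.7 = 749.1 m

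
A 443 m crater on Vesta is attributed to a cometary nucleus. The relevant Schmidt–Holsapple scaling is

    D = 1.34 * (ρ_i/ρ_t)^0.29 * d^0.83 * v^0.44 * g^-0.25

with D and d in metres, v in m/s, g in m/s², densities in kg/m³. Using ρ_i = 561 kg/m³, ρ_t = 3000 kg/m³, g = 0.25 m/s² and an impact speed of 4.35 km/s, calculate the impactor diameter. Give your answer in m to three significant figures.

Rearranging for d: d = [D / (1.34 · (561/3000)^0.29 · 4350^0.44 · 0.25^-0.25)]^(1/0.83).
(561/3000)^0.29 = 0.6149
4350^0.44 = 39.90
0.25^-0.25 = 1.414
Denominator = 1.34 × 0.6149 × 39.90 × 1.414 = 46.49
D / 46.49 = 443 / 46.49 = 9.529
d = 9.529^(1/0.83) = 9.529^1.2048 = 15.12 m

d ≈ 15.1 m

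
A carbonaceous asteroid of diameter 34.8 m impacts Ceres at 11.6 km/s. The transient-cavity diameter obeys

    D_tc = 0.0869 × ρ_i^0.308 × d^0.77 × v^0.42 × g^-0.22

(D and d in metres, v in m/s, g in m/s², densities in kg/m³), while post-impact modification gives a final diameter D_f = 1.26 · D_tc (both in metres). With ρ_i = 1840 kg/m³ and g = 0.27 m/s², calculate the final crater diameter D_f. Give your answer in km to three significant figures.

D_f ≈ 1.16 km

v = 11600 m/s.
ρ_i^0.308 = 1840^0.308 = 10.13
d^0.77 = 34.8^0.77 = 15.38
v^0.42 = 11600^0.42 = 50.94
g^-0.22 = 0.27^-0.22 = 1.334
D_tc = 0.0869 × 10.13 × 15.38 × 50.94 × 1.334 = 920.0 m
D_f = 1.26 × 920.0 = 1159 m
     = 1.159 km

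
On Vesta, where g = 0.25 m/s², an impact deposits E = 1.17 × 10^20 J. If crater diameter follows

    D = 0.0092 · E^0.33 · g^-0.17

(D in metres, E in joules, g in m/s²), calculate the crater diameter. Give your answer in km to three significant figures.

D ≈ 48.8 km

E^0.33 = (1.17 × 10^20)^0.33 = 4.193 × 10^6
g^-0.17 = 0.25^-0.17 = 1.266
D = 0.0092 × 4.193 × 10^6 × 1.266 = 48837 m
   = 48.84 km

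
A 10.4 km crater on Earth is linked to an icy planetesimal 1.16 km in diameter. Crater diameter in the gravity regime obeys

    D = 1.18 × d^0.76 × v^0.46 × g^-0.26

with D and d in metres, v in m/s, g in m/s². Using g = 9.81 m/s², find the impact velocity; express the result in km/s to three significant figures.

v ≈ 11.9 km/s

Rearranging for v: v = [D / (1.18 · 1160^0.76 · 9.81^-0.26)]^(1/0.46).
D = 10400 m.
1160^0.76 = 213.3
9.81^-0.26 = 0.5523
Denominator = 1.18 × 213.3 × 0.5523 = 139.0
D / 139.0 = 10400 / 139.0 = 74.82
v = 74.82^(1/0.46) = 74.82^2.1739 = 11856 m/s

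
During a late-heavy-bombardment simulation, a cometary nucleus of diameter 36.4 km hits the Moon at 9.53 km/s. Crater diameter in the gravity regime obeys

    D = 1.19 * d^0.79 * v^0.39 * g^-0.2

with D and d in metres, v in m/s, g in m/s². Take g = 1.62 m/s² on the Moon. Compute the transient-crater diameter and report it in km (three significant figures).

D ≈ 154 km

In SI units: d = 36400 m, v = 9530 m/s.
d^0.79 = 36400^0.79 = 4011
v^0.39 = 9530^0.39 = 35.63
g^-0.2 = 1.62^-0.2 = 0.9080
D = 1.19 × 4011 × 35.63 × 0.9080 = 1.544 × 10^5 m
   = 154.4 km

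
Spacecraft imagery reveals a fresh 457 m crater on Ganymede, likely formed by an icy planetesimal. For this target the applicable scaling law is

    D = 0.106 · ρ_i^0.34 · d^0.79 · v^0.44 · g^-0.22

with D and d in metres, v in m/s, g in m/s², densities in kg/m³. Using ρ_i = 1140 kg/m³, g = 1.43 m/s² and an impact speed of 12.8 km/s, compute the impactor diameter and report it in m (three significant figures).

Rearranging for d: d = [D / (0.106 · 1140^0.34 · 12800^0.44 · 1.43^-0.22)]^(1/0.79).
1140^0.34 = 10.95
12800^0.44 = 64.15
1.43^-0.22 = 0.9243
Denominator = 0.106 × 10.95 × 64.15 × 0.9243 = 68.82
D / 68.82 = 457 / 68.82 = 6.641
d = 6.641^(1/0.79) = 6.641^1.2658 = 10.98 m

d ≈ 11.0 m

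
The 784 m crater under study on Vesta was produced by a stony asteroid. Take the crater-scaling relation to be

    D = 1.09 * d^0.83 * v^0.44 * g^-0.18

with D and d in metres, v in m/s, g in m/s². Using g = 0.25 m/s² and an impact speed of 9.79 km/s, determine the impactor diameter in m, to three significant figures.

Rearranging for d: d = [D / (1.09 · 9790^0.44 · 0.25^-0.18)]^(1/0.83).
9790^0.44 = 57.01
0.25^-0.18 = 1.283
Denominator = 1.09 × 57.01 × 1.283 = 79.73
D / 79.73 = 784 / 79.73 = 9.833
d = 9.833^(1/0.83) = 9.833^1.2048 = 15.70 m

d ≈ 15.7 m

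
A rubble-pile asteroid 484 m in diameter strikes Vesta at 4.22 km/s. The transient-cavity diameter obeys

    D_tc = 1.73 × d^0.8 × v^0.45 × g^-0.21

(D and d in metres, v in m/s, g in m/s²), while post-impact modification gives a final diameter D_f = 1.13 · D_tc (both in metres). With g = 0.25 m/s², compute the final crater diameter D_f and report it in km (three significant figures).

v = 4220 m/s.
d^0.8 = 484^0.8 = 140.6
v^0.45 = 4220^0.45 = 42.79
g^-0.21 = 0.25^-0.21 = 1.338
D_tc = 1.73 × 140.6 × 42.79 × 1.338 = 13930 m
D_f = 1.13 × 13930 = 15741 m
     = 15.74 km

D_f ≈ 15.7 km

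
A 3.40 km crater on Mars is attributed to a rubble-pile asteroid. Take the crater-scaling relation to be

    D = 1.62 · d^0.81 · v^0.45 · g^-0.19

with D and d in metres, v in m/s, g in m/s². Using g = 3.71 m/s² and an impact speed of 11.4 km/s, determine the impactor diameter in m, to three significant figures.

d ≈ 95.7 m

Rearranging for d: d = [D / (1.62 · 11400^0.45 · 3.71^-0.19)]^(1/0.81).
D = 3400 m.
11400^0.45 = 66.93
3.71^-0.19 = 0.7795
Denominator = 1.62 × 66.93 × 0.7795 = 84.52
D / 84.52 = 3400 / 84.52 = 40.23
d = 40.23^(1/0.81) = 40.23^1.2346 = 95.71 m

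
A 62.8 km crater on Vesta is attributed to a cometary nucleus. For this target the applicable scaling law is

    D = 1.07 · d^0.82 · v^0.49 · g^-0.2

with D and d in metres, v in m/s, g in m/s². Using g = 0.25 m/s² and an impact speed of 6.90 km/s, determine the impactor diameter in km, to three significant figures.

Rearranging for d: d = [D / (1.07 · 6900^0.49 · 0.25^-0.2)]^(1/0.82).
D = 62800 m.
6900^0.49 = 76.04
0.25^-0.2 = 1.320
Denominator = 1.07 × 76.04 × 1.320 = 107.4
D / 107.4 = 62800 / 107.4 = 584.7
d = 584.7^(1/0.82) = 584.7^1.2195 = 2367 m

d ≈ 2.37 km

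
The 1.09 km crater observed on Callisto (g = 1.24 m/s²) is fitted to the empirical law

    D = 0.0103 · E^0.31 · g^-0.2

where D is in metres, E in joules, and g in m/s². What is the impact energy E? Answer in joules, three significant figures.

Rearranging: E = [D / (0.0103 · g^-0.2)]^(1/0.31).
D = 1090 m.
g^-0.2 = 1.24^-0.2 = 0.9579
D / (0.0103 × 0.9579) = 1090 / (9.866 × 10^-3) = 1.105 × 10^5
E = (1.105 × 10^5)^3.2258 = 1.857 × 10^16 J

E ≈ 1.86 × 10^16 J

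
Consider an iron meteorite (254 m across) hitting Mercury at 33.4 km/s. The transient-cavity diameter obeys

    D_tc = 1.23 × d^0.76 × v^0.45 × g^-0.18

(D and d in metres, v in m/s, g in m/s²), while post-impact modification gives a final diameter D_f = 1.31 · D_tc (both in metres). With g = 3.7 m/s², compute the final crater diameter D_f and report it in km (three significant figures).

D_f ≈ 9.30 km

v = 33400 m/s.
d^0.76 = 254^0.76 = 67.25
v^0.45 = 33400^0.45 = 108.6
g^-0.18 = 3.7^-0.18 = 0.7902
D_tc = 1.23 × 67.25 × 108.6 × 0.7902 = 7098 m
D_f = 1.31 × 7098 = 9298 m
     = 9.298 km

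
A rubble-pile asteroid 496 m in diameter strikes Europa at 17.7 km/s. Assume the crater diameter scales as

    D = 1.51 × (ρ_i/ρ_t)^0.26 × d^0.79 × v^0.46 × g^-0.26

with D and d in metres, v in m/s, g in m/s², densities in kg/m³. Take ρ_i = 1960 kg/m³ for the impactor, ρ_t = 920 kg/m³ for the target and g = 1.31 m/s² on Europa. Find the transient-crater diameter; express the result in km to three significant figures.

D ≈ 20.8 km

In SI units: v = 17700 m/s.
(ρ_i/ρ_t)^0.26 = (1960/920)^0.26 = 1.217
d^0.79 = 496^0.79 = 134.7
v^0.46 = 17700^0.46 = 89.96
g^-0.26 = 1.31^-0.26 = 0.9322
D = 1.51 × 1.217 × 134.7 × 89.96 × 0.9322 = 20758 m
   = 20.76 km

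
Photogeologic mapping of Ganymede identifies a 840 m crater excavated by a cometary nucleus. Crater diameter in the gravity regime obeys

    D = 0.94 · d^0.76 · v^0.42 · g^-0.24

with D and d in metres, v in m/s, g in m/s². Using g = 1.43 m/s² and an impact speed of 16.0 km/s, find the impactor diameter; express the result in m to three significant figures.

Rearranging for d: d = [D / (0.94 · 16000^0.42 · 1.43^-0.24)]^(1/0.76).
16000^0.42 = 58.31
1.43^-0.24 = 0.9177
Denominator = 0.94 × 58.31 × 0.9177 = 50.30
D / 50.30 = 840 / 50.30 = 16.70
d = 16.70^(1/0.76) = 16.70^1.3158 = 40.63 m

d ≈ 40.6 m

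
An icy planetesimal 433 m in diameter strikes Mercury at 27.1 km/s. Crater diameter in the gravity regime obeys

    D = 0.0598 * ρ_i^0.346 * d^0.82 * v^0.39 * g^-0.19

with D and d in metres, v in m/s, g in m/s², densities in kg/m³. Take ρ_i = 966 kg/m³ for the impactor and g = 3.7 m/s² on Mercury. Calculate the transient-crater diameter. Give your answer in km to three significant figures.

In SI units: v = 27100 m/s.
ρ_i^0.346 = 966^0.346 = 10.78
d^0.82 = 433^0.82 = 145.2
v^0.39 = 27100^0.39 = 53.56
g^-0.19 = 3.7^-0.19 = 0.7799
D = 0.0598 × 10.78 × 145.2 × 53.56 × 0.7799 = 3910 m
   = 3.910 km

D ≈ 3.91 km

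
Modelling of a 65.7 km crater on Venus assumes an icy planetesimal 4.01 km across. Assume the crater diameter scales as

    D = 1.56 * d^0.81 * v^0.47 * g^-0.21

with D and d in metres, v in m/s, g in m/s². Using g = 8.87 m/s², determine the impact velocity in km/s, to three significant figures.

v ≈ 11.3 km/s

Rearranging for v: v = [D / (1.56 · 4010^0.81 · 8.87^-0.21)]^(1/0.47).
D = 65700 m.
4010^0.81 = 829.0
8.87^-0.21 = 0.6323
Denominator = 1.56 × 829.0 × 0.6323 = 817.7
D / 817.7 = 65700 / 817.7 = 80.35
v = 80.35^(1/0.47) = 80.35^2.1277 = 11304 m/s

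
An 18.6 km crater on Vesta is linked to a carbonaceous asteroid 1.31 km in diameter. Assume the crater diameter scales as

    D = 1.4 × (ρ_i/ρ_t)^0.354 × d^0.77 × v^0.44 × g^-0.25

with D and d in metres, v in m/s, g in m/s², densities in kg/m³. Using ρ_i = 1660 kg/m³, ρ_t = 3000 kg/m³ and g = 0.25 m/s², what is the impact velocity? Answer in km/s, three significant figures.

Rearranging for v: v = [D / (1.4 · (1660/3000)^0.354 · 1310^0.77 · 0.25^-0.25)]^(1/0.44).
D = 18600 m.
(1660/3000)^0.354 = 0.8110
1310^0.77 = 251.4
0.25^-0.25 = 1.414
Denominator = 1.4 × 0.8110 × 251.4 × 1.414 = 403.6
D / 403.6 = 18600 / 403.6 = 46.09
v = 46.09^(1/0.44) = 46.09^2.2727 = 6038 m/s

v ≈ 6.04 km/s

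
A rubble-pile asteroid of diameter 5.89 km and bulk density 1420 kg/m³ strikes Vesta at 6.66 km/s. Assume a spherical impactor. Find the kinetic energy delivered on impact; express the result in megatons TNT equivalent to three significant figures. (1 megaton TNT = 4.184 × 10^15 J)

d = 5890 m; v = 6660 m/s.
Mass m = (π/6) ρ d³ = (π/6) × 1420 × (5890)³ = 1.519 × 10^14 kg
E = ½ m v² = 0.5 × 1.519 × 10^14 × (6660)² = 3.369 × 10^21 J
   = 3.369 × 10^21 / 4.184×10^15 = 8.052 × 10^5 Mt

E ≈ 8.05 × 10^5 Mt TNT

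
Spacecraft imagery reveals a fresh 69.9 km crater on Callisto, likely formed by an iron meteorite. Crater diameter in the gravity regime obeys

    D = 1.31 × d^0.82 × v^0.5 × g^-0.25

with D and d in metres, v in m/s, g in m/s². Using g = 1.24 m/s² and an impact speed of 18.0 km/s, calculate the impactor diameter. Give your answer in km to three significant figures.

d ≈ 1.58 km

Rearranging for d: d = [D / (1.31 · 18000^0.5 · 1.24^-0.25)]^(1/0.82).
D = 69900 m.
18000^0.5 = 134.2
1.24^-0.25 = 0.9476
Denominator = 1.31 × 134.2 × 0.9476 = 166.6
D / 166.6 = 69900 / 166.6 = 419.6
d = 419.6^(1/0.82) = 419.6^1.2195 = 1580 m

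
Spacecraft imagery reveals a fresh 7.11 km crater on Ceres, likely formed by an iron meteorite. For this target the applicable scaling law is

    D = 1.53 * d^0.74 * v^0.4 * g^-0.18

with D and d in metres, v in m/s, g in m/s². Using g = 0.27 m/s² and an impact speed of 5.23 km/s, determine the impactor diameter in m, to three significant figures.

d ≈ 642 m

Rearranging for d: d = [D / (1.53 · 5230^0.4 · 0.27^-0.18)]^(1/0.74).
D = 7110 m.
5230^0.4 = 30.72
0.27^-0.18 = 1.266
Denominator = 1.53 × 30.72 × 1.266 = 59.50
D / 59.50 = 7110 / 59.50 = 119.5
d = 119.5^(1/0.74) = 119.5^1.3514 = 641.7 m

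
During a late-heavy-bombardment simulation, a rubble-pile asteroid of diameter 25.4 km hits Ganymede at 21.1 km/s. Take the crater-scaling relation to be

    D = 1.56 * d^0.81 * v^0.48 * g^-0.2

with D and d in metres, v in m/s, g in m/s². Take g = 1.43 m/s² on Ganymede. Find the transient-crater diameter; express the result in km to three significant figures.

In SI units: d = 25400 m, v = 21100 m/s.
d^0.81 = 25400^0.81 = 3698
v^0.48 = 21100^0.48 = 119.0
g^-0.2 = 1.43^-0.2 = 0.9310
D = 1.56 × 3698 × 119.0 × 0.9310 = 6.391 × 10^5 m
   = 639.1 km

D ≈ 639 km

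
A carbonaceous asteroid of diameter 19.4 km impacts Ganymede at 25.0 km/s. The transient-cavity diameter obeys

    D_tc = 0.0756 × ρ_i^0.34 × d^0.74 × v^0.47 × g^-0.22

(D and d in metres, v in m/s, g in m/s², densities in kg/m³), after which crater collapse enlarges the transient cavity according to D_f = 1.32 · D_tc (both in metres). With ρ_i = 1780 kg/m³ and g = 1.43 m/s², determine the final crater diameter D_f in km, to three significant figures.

In SI: d = 19400 m, v = 25000 m/s.
ρ_i^0.34 = 1780^0.34 = 12.74
d^0.74 = 19400^0.74 = 1489
v^0.47 = 25000^0.47 = 116.7
g^-0.22 = 1.43^-0.22 = 0.9243
D_tc = 0.0756 × 12.74 × 1489 × 116.7 × 0.9243 = 1.547 × 10^5 m
D_f = 1.32 × 1.547 × 10^5 = 2.042 × 10^5 m
     = 204.2 km

D_f ≈ 204 km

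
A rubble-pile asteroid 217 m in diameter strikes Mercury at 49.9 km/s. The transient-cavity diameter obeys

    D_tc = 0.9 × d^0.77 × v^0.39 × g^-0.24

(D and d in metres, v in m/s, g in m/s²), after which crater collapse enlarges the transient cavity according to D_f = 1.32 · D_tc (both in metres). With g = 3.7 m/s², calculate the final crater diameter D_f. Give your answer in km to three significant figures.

D_f ≈ 3.71 km

v = 49900 m/s.
d^0.77 = 217^0.77 = 62.96
v^0.39 = 49900^0.39 = 67.96
g^-0.24 = 3.7^-0.24 = 0.7305
D_tc = 0.9 × 62.96 × 67.96 × 0.7305 = 2813 m
D_f = 1.32 × 2813 = 3713 m
     = 3.713 km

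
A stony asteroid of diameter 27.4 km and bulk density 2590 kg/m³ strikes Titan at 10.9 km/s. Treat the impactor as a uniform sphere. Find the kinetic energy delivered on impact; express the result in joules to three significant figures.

d = 27400 m; v = 10900 m/s.
Mass m = (π/6) ρ d³ = (π/6) × 2590 × (27400)³ = 2.790 × 10^16 kg
E = ½ m v² = 0.5 × 2.790 × 10^16 × (10900)² = 1.657 × 10^24 J

E ≈ 1.66 × 10^24 J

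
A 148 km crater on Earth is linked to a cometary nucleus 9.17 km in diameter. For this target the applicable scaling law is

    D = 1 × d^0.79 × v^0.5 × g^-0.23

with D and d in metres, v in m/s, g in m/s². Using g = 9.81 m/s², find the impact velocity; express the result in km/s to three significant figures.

Rearranging for v: v = [D / (1 · 9170^0.79 · 9.81^-0.23)]^(1/0.5).
D = 148000 m.
9170^0.79 = 1350
9.81^-0.23 = 0.5914
Denominator = 1 × 1350 × 0.5914 = 798.4
D / 798.4 = 148000 / 798.4 = 185.4
v = 185.4^(1/0.5) = 185.4^2 = 34373 m/s

v ≈ 34.4 km/s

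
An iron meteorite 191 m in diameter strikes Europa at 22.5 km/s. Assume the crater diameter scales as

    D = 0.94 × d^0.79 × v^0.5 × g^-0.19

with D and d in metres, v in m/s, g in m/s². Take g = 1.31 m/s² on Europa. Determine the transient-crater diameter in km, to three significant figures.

In SI units: v = 22500 m/s.
d^0.79 = 191^0.79 = 63.39
v^0.5 = 22500^0.5 = 150.0
g^-0.19 = 1.31^-0.19 = 0.9500
D = 0.94 × 63.39 × 150.0 × 0.9500 = 8491 m
   = 8.491 km

D ≈ 8.49 km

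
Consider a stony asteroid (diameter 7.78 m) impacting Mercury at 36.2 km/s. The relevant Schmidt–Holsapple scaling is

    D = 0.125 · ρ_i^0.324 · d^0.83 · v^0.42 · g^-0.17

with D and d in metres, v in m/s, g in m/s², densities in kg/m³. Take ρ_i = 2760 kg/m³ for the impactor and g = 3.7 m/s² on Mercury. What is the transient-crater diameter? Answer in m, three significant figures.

In SI units: v = 36200 m/s.
ρ_i^0.324 = 2760^0.324 = 13.03
d^0.83 = 7.78^0.83 = 5.489
v^0.42 = 36200^0.42 = 82.16
g^-0.17 = 3.7^-0.17 = 0.8006
D = 0.125 × 13.03 × 5.489 × 82.16 × 0.8006 = 588.1 m

D ≈ 588 m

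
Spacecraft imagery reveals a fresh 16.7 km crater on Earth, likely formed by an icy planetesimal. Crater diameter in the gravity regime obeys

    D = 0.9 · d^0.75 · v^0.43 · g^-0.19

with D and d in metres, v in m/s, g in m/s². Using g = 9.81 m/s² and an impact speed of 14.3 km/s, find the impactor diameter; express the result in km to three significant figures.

Rearranging for d: d = [D / (0.9 · 14300^0.43 · 9.81^-0.19)]^(1/0.75).
D = 16700 m.
14300^0.43 = 61.21
9.81^-0.19 = 0.6480
Denominator = 0.9 × 61.21 × 0.6480 = 35.70
D / 35.70 = 16700 / 35.70 = 467.8
d = 467.8^(1/0.75) = 467.8^1.3333 = 3631 m

d ≈ 3.63 km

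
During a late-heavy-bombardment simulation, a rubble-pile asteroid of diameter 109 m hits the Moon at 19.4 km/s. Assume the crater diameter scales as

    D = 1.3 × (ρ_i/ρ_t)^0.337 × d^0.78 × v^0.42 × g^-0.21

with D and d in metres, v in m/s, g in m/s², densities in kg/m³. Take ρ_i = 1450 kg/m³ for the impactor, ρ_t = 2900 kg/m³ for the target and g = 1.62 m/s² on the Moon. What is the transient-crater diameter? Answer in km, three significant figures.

D ≈ 2.28 km

In SI units: v = 19400 m/s.
(ρ_i/ρ_t)^0.337 = (1450/2900)^0.337 = 0.7917
d^0.78 = 109^0.78 = 38.83
v^0.42 = 19400^0.42 = 63.22
g^-0.21 = 1.62^-0.21 = 0.9037
D = 1.3 × 0.7917 × 38.83 × 63.22 × 0.9037 = 2283 m
   = 2.283 km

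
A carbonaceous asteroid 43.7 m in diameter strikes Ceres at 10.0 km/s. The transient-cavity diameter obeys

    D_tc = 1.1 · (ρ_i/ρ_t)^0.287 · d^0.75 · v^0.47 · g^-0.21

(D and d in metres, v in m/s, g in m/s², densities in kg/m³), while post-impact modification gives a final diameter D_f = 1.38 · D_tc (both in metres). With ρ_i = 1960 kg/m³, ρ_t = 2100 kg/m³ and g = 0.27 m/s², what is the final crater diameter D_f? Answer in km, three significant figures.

D_f ≈ 2.53 km

v = 10000 m/s.
(ρ_i/ρ_t)^0.287 = (1960/2100)^0.287 = 0.9804
d^0.75 = 43.7^0.75 = 17.00
v^0.47 = 10000^0.47 = 75.86
g^-0.21 = 0.27^-0.21 = 1.316
D_tc = 1.1 × 0.9804 × 17.00 × 75.86 × 1.316 = 1830 m
D_f = 1.38 × 1830 = 2525 m
     = 2.525 km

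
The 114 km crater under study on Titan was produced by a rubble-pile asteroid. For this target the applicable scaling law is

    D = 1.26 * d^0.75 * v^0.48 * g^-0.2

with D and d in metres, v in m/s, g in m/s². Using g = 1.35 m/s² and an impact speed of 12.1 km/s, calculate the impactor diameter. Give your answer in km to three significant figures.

Rearranging for d: d = [D / (1.26 · 12100^0.48 · 1.35^-0.2)]^(1/0.75).
D = 114000 m.
12100^0.48 = 91.15
1.35^-0.2 = 0.9417
Denominator = 1.26 × 91.15 × 0.9417 = 108.2
D / 108.2 = 114000 / 108.2 = 1054
d = 1054^(1/0.75) = 1054^1.3333 = 10724 m

d ≈ 10.7 km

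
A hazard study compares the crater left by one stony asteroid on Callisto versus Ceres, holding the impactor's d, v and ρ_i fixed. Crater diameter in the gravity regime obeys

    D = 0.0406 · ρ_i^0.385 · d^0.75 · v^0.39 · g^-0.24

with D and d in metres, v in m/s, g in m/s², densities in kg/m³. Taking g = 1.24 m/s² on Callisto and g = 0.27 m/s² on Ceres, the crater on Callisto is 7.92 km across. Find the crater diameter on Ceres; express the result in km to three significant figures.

All impactor-dependent factors cancel in the ratio, leaving D_Ceres/D_Callisto = (g_Ceres/g_Callisto)^-0.24.
(0.27/1.24)^-0.24 = 0.2177^-0.24 = 1.442
D_Ceres = 1.442 × 7.92 km = 11.4 km

D ≈ 11.4 km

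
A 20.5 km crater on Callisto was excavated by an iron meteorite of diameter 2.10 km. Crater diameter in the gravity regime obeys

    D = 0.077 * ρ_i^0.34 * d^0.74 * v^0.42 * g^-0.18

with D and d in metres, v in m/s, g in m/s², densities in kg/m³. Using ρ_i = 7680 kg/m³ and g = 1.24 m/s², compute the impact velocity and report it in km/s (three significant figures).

Rearranging for v: v = [D / (0.077 · 7680^0.34 · 2100^0.74 · 1.24^-0.18)]^(1/0.42).
D = 20500 m.
7680^0.34 = 20.94
2100^0.74 = 287.4
1.24^-0.18 = 0.9620
Denominator = 0.077 × 20.94 × 287.4 × 0.9620 = 445.8
D / 445.8 = 20500 / 445.8 = 45.98
v = 45.98^(1/0.42) = 45.98^2.381 = 9090 m/s

v ≈ 9.09 km/s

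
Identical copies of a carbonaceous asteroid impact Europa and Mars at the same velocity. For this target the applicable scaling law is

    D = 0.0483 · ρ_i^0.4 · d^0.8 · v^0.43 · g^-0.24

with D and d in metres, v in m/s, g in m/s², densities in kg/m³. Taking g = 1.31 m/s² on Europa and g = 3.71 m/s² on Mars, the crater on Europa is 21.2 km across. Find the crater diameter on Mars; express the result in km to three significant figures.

All impactor-dependent factors cancel in the ratio, leaving D_Mars/D_Europa = (g_Mars/g_Europa)^-0.24.
(3.71/1.31)^-0.24 = 2.832^-0.24 = 0.7789
D_Mars = 0.7789 × 21.2 km = 16.5 km

D ≈ 16.5 km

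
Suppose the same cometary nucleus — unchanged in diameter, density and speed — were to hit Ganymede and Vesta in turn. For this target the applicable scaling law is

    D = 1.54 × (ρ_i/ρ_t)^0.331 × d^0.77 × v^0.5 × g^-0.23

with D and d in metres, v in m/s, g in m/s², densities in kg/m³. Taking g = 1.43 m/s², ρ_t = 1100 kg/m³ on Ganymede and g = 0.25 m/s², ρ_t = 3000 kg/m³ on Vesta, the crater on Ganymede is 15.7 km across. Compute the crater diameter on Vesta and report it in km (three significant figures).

D ≈ 16.8 km

The impactor-only factors (d, v, ρ_i) cancel in the ratio, leaving D_Vesta/D_Ganymede = (g_Vesta/g_Ganymede)^-0.23 · (ρ_t,Ganymede/ρ_t,Vesta)^0.331.
(0.25/1.43)^-0.23 = 0.1748^-0.23 = 1.494
(1100/3000)^0.331 = 0.3667^0.331 = 0.7174
Ratio = 1.494 × 0.7174 = 1.072
D_Vesta = 1.072 × 15.7 km = 16.8 km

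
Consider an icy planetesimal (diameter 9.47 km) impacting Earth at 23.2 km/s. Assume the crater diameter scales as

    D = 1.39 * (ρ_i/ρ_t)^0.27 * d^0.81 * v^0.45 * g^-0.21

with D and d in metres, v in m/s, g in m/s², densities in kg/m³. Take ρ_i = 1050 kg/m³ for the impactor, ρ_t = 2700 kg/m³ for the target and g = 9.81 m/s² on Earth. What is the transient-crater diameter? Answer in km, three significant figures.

D ≈ 102 km

In SI units: d = 9470 m, v = 23200 m/s.
(ρ_i/ρ_t)^0.27 = (1050/2700)^0.27 = 0.7749
d^0.81 = 9470^0.81 = 1663
v^0.45 = 23200^0.45 = 92.14
g^-0.21 = 9.81^-0.21 = 0.6191
D = 1.39 × 0.7749 × 1663 × 92.14 × 0.6191 = 1.022 × 10^5 m
   = 102.2 km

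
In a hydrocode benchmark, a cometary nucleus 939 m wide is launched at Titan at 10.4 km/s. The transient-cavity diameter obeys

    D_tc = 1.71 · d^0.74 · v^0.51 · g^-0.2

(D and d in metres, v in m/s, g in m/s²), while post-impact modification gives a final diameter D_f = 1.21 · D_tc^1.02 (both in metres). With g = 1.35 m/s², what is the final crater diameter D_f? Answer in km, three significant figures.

v = 10400 m/s.
d^0.74 = 939^0.74 = 158.4
v^0.51 = 10400^0.51 = 111.9
g^-0.2 = 1.35^-0.2 = 0.9417
D_tc = 1.71 × 158.4 × 111.9 × 0.9417 = 28540 m
D_f = 1.21 × (28540)^1.02 = 42398 m
     = 42.40 km

D_f ≈ 42.4 km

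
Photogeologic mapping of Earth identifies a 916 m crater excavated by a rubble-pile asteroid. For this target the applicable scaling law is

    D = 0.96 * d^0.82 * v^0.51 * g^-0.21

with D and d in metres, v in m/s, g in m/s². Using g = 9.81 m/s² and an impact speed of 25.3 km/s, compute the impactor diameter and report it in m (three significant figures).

Rearranging for d: d = [D / (0.96 · 25300^0.51 · 9.81^-0.21)]^(1/0.82).
25300^0.51 = 176.0
9.81^-0.21 = 0.6191
Denominator = 0.96 × 176.0 × 0.6191 = 104.6
D / 104.6 = 916 / 104.6 = 8.757
d = 8.757^(1/0.82) = 8.757^1.2195 = 14.10 m

d ≈ 14.1 m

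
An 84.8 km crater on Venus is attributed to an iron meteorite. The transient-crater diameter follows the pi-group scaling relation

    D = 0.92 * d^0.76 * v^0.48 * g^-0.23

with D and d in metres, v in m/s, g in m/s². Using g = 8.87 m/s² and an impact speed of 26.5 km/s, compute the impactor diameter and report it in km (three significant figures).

d ≈ 10.6 km

Rearranging for d: d = [D / (0.92 · 26500^0.48 · 8.87^-0.23)]^(1/0.76).
D = 84800 m.
26500^0.48 = 132.8
8.87^-0.23 = 0.6053
Denominator = 0.92 × 132.8 × 0.6053 = 73.95
D / 73.95 = 84800 / 73.95 = 1147
d = 1147^(1/0.76) = 1147^1.3158 = 10611 m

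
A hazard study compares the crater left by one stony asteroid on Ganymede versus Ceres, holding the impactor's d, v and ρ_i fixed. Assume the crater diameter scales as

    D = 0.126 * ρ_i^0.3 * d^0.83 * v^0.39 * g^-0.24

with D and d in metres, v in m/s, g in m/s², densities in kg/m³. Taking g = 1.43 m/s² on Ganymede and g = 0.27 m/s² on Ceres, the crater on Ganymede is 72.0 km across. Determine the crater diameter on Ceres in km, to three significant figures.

D ≈ 107 km

All impactor-dependent factors cancel in the ratio, leaving D_Ceres/D_Ganymede = (g_Ceres/g_Ganymede)^-0.24.
(0.27/1.43)^-0.24 = 0.1888^-0.24 = 1.492
D_Ceres = 1.492 × 72.0 km = 107 km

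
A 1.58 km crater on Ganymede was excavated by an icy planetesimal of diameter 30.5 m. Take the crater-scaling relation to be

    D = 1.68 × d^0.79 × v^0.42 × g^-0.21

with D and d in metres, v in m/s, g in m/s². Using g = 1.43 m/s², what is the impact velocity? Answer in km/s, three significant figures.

v ≈ 23.2 km/s

Rearranging for v: v = [D / (1.68 · 30.5^0.79 · 1.43^-0.21)]^(1/0.42).
D = 1580 m.
30.5^0.79 = 14.88
1.43^-0.21 = 0.9276
Denominator = 1.68 × 14.88 × 0.9276 = 23.19
D / 23.19 = 1580 / 23.19 = 68.13
v = 68.13^(1/0.42) = 68.13^2.381 = 23183 m/s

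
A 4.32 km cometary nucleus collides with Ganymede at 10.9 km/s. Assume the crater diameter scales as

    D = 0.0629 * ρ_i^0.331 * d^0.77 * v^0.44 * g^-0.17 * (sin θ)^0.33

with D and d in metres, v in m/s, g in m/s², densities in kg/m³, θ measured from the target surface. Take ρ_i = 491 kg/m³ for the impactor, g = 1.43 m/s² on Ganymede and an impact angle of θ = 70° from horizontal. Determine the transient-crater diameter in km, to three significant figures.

D ≈ 17.0 km

In SI units: d = 4320 m, v = 10900 m/s.
ρ_i^0.331 = 491^0.331 = 7.776
d^0.77 = 4320^0.77 = 630.0
v^0.44 = 10900^0.44 = 59.77
g^-0.17 = 1.43^-0.17 = 0.9410
(sin 70°)^0.33 = 0.9397^0.33 = 0.9797
D = 0.0629 × 7.776 × 630.0 × 59.77 × 0.9410 × 0.9797 = 16979 m
   = 16.98 km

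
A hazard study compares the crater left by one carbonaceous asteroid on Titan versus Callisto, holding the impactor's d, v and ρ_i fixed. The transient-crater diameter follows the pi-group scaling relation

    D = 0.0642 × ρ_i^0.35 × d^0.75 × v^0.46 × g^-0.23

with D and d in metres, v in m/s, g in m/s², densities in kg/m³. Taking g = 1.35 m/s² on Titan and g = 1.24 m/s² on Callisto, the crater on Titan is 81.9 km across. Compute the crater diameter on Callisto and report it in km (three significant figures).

All impactor-dependent factors cancel in the ratio, leaving D_Callisto/D_Titan = (g_Callisto/g_Titan)^-0.23.
(1.24/1.35)^-0.23 = 0.9185^-0.23 = 1.020
D_Callisto = 1.020 × 81.9 km = 83.5 km

D ≈ 83.5 km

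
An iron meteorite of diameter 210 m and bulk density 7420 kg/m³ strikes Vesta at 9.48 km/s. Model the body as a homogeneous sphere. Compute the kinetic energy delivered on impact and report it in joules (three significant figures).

v = 9480 m/s.
Mass m = (π/6) ρ d³ = (π/6) × 7420 × (210)³ = 3.598 × 10^10 kg
E = ½ m v² = 0.5 × 3.598 × 10^10 × (9480)² = 1.617 × 10^18 J

E ≈ 1.62 × 10^18 J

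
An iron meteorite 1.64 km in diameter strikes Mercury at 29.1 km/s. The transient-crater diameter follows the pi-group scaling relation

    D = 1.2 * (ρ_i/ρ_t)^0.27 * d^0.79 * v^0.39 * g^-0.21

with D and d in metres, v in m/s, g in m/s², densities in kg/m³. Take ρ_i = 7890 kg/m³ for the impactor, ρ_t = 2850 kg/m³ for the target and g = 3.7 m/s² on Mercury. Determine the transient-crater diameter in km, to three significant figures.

In SI units: d = 1640 m, v = 29100 m/s.
(ρ_i/ρ_t)^0.27 = (7890/2850)^0.27 = 1.316
d^0.79 = 1640^0.79 = 346.5
v^0.39 = 29100^0.39 = 55.07
g^-0.21 = 3.7^-0.21 = 0.7598
D = 1.2 × 1.316 × 346.5 × 55.07 × 0.7598 = 22896 m
   = 22.90 km

D ≈ 22.9 km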